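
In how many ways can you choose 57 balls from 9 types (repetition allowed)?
C(57+9-1, 9-1) = C(65, 8) = 5047381560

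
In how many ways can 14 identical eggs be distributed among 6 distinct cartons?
C(14+6-1, 6-1) = C(19, 5) = 11628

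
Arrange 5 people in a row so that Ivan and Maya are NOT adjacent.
Total - adjacent = 5! - (5-1)!×2 = 120 - 48 = 72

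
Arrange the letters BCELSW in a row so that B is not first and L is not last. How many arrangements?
By inclusion-exclusion: 6! - 2×(6-1)! + (6-2)! = 720 - 240 + 24 = 504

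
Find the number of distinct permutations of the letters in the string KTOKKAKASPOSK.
13! / (1! × 5! × 2! × 2! × 2! × 1!) = 6486480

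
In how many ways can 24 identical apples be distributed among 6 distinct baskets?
C(24+6-1, 6-1) = C(29, 5) = 118755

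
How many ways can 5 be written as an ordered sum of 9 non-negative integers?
C(5+9-1, 9-1) = C(13, 8) = 1287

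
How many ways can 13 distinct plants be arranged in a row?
13! = 6227020800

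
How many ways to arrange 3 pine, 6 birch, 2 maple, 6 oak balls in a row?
17! / (3! × 6! × 2! × 6!) = 57177120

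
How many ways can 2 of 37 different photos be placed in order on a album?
P(37,2) = 37!/(37-2)! = 1332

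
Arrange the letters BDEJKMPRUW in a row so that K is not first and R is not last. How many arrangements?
By inclusion-exclusion: 10! - 2×(10-1)! + (10-2)! = 3628800 - 725760 + 40320 = 2943360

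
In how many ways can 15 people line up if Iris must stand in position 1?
Fix one position: (15-1)! = 87178291200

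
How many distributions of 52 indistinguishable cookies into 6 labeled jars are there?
C(52+6-1, 6-1) = C(57, 5) = 4187106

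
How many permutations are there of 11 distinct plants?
11! = 39916800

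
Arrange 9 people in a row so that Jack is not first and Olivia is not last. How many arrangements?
By inclusion-exclusion: 9! - 2×(9-1)! + (9-2)! = 362880 - 80640 + 5040 = 287280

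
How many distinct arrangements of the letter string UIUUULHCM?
9! / (1! × 1! × 1! × 1! × 1! × 4!) = 15120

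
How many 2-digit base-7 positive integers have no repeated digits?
First digit: 6 choices (nonzero). Then descending: 6 × 6 = 36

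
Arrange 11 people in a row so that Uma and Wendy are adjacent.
Treat as block: (11-1)! × 2! = 3628800 × 2 = 7257600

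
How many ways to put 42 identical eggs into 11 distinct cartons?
C(42+11-1, 11-1) = C(52, 10) = 15820024220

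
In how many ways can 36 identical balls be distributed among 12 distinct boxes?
C(36+12-1, 12-1) = C(47, 11) = 17417133617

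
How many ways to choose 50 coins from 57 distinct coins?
C(57,50) = 57!/(50!×7!) = 264385836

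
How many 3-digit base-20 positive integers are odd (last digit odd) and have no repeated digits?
Last∈{1,3,5,7,9,11,13,15,17,19}. Last=0: 0. Last nonzero: 10×18×P(18,1) = 3240. Total = 3240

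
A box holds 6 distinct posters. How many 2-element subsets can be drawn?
C(6,2) = 6!/(2!×4!) = 15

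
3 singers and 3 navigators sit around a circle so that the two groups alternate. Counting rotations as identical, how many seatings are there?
Fix one of the singers: (3-1)! ways for the remaining singers, × 3! ways for the navigators = 2 × 6 = 12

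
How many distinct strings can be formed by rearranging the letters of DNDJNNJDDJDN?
12! / (3! × 5! × 4!) = 27720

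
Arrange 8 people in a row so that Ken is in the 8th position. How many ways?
Fix one position: (8-1)! = 5040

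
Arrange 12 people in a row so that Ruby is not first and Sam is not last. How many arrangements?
By inclusion-exclusion: 12! - 2×(12-1)! + (12-2)! = 479001600 - 79833600 + 3628800 = 402796800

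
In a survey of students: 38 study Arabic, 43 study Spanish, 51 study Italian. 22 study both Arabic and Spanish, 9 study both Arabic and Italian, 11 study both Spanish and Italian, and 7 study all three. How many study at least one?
|A∪B∪C| = 38+43+51-22-9-11+7 = 97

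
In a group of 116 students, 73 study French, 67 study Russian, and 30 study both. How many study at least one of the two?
|A∪B| = |A| + |B| - |A∩B| = 73 + 67 - 30 = 110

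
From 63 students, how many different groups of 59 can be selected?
C(63,59) = 63!/(59!×4!) = 595665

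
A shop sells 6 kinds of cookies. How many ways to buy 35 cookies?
C(35+6-1, 6-1) = C(40, 5) = 658008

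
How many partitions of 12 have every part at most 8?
Let r_j(i) = number of partitions of i into parts ≤ j, for i = 0..12. r_1(i) = 1 for all i; r_j(i) = r_{j-1}(i) + r_j(i-j). Rows j = 2..8: ≤2: 1 1 2 2 3 3 4 4 5 5 6 6 7; ≤3: 1 1 2 3 4 5 7 8 10 12 14 16 19; ≤4: 1 1 2 3 5 6 9 11 15 18 23 27 34; ≤5: 1 1 2 3 5 7 10 13 18 23 30 37 47; ≤6: 1 1 2 3 5 7 11 14 20 26 35 44 58; ≤7: 1 1 2 3 5 7 11 15 21 28 38 49 65; ≤8: 1 1 2 3 5 7 11 15 22 29 40 52 70. r_8(12) = 70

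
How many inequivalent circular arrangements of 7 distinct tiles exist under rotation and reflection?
(7-1)!/2 = 720/2 = 360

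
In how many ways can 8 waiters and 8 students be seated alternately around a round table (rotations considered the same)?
Fix one of the waiters: (8-1)! ways for the remaining waiters, × 8! ways for the students = 5040 × 40320 = 203212800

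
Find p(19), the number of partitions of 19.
Pentagonal recurrence p(n) = p(n-1) + p(n-2) - p(n-5) - p(n-7) + p(n-12) + p(n-15) - ... gives p(0..18) = 1, 1, 2, 3, 5, 7, 11, 15, 22, 30, 42, 56, 77, 101, 135, 176, 231, 297, 385. p(19) = p(18) + p(17) - p(14) - p(12) + p(7) + p(4) = 385 + 297 - 135 - 77 + 15 + 5 = 490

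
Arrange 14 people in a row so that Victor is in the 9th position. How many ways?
Fix one position: (14-1)! = 6227020800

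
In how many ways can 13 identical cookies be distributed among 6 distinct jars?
C(13+6-1, 6-1) = C(18, 5) = 8568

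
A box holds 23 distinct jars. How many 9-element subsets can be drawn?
C(23,9) = 23!/(9!×14!) = 817190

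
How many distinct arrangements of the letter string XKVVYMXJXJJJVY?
14! / (1! × 3! × 4! × 1! × 2! × 3!) = 50450400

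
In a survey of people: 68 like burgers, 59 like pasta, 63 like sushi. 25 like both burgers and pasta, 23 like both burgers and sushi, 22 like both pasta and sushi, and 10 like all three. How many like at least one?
|A∪B∪C| = 68+59+63-25-23-22+10 = 130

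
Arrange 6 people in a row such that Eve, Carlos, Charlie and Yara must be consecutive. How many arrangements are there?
Treat the 4 as one block: (6-4+1)! × 4! = 6 × 24 = 144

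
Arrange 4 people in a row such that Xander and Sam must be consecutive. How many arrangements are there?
Treat the 2 as one block: (4-2+1)! × 2! = 6 × 2 = 12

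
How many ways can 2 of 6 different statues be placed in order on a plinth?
P(6,2) = 6!/(6-2)! = 30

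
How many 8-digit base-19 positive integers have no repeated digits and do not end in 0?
Last digit: 18 nonzero choices. First digit: 17 (nonzero, ≠last). Middle 6: P(17,6) = 8910720. Total = 2726680320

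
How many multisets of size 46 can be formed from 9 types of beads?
C(46+9-1, 9-1) = C(54, 8) = 1040465790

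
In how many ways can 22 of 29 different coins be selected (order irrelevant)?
C(29,22) = 29!/(22!×7!) = 1560780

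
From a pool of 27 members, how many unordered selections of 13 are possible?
C(27,13) = 27!/(13!×14!) = 20058300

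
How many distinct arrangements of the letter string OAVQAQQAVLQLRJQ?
15! / (2! × 2! × 1! × 1! × 5! × 3! × 1!) = 454053600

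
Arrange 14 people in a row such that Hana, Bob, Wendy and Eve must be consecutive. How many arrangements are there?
Treat the 4 as one block: (14-4+1)! × 4! = 39916800 × 24 = 958003200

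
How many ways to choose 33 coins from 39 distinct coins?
C(39,33) = 39!/(33!×6!) = 3262623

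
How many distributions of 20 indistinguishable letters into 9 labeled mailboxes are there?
C(20+9-1, 9-1) = C(28, 8) = 3108105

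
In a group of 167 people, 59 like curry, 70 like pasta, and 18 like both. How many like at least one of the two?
|A∪B| = |A| + |B| - |A∩B| = 59 + 70 - 18 = 111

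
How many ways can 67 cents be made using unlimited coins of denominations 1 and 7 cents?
Coefficient of x^67 in 1/(1-x^1) · 1/(1-x^7). Use j coins of 7 for j = 0..⌊67/7⌋ = 9, the rest in 1s: 9 + 1 = 10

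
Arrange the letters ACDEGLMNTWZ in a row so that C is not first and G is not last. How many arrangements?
By inclusion-exclusion: 11! - 2×(11-1)! + (11-2)! = 39916800 - 7257600 + 362880 = 33022080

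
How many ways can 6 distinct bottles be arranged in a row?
6! = 720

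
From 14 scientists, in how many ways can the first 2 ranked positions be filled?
P(14,2) = 14!/(14-2)! = 182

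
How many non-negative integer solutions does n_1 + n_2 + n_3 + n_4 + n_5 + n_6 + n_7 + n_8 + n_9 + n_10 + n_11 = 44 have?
C(44+11-1, 11-1) = C(54, 10) = 23930713170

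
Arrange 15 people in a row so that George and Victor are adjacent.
Treat as block: (15-1)! × 2! = 87178291200 × 2 = 174356582400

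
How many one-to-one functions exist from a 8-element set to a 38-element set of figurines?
P(38,8) = 38!/(38-8)! = 1971788797440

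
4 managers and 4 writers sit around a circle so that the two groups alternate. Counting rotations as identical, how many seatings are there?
Fix one of the managers: (4-1)! ways for the remaining managers, × 4! ways for the writers = 6 × 24 = 144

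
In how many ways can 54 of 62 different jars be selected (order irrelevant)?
C(62,54) = 62!/(54!×8!) = 3381098545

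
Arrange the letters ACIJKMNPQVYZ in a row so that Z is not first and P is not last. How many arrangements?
By inclusion-exclusion: 12! - 2×(12-1)! + (12-2)! = 479001600 - 79833600 + 3628800 = 402796800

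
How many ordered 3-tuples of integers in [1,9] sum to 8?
Coefficient of x^8 in (x + x² + ... + x^9)^3. By inclusion-exclusion on dice exceeding 9: Σ_j (-1)^j C(3,j)·C(8-1-9j, 2) = C(3,0)·C(7,2) = 1·21 = 21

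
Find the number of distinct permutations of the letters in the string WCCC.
4! / (3! × 1!) = 4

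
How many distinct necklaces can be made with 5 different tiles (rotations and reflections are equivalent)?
(5-1)!/2 = 24/2 = 12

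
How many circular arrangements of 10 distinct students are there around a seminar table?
Circular: fix one position, arrange the rest. (10-1)! = 362880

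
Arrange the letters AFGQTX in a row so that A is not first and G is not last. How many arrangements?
By inclusion-exclusion: 6! - 2×(6-1)! + (6-2)! = 720 - 240 + 24 = 504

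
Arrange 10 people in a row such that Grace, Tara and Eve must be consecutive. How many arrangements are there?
Treat the 3 as one block: (10-3+1)! × 3! = 40320 × 6 = 241920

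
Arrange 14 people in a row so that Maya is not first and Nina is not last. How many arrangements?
By inclusion-exclusion: 14! - 2×(14-1)! + (14-2)! = 87178291200 - 12454041600 + 479001600 = 75203251200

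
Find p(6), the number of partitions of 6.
Pentagonal recurrence p(n) = p(n-1) + p(n-2) - p(n-5) - p(n-7) + p(n-12) + p(n-15) - ... gives p(0..5) = 1, 1, 2, 3, 5, 7. p(6) = p(5) + p(4) - p(1) = 7 + 5 - 1 = 11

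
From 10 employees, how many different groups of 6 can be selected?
C(10,6) = 10!/(6!×4!) = 210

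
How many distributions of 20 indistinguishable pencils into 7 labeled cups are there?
C(20+7-1, 7-1) = C(26, 6) = 230230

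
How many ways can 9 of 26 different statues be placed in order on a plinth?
P(26,9) = 26!/(26-9)! = 1133836704000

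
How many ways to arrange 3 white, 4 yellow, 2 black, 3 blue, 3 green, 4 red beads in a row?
19! / (3! × 4! × 2! × 3! × 3! × 4!) = 488864376000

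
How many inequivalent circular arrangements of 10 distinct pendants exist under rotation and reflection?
(10-1)!/2 = 362880/2 = 181440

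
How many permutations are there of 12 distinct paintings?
12! = 479001600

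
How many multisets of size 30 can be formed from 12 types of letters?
C(30+12-1, 12-1) = C(41, 11) = 3159461968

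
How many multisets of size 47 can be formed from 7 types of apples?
C(47+7-1, 7-1) = C(53, 6) = 22957480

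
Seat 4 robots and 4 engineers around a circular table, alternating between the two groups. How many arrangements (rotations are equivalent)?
Fix one of the robots: (4-1)! ways for the remaining robots, × 4! ways for the engineers = 6 × 24 = 144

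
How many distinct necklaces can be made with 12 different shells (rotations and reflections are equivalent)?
(12-1)!/2 = 39916800/2 = 19958400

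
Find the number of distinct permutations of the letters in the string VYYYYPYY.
8! / (1! × 6! × 1!) = 56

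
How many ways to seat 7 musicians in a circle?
Circular: fix one position, arrange the rest. (7-1)! = 720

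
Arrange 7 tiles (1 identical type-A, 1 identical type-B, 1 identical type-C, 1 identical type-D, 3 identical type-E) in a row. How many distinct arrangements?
7! / (1! × 1! × 1! × 1! × 3!) = 840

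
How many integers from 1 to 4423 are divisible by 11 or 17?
⌊4423/11⌋ + ⌊4423/17⌋ - ⌊4423/187⌋ = 402 + 260 - 23 = 639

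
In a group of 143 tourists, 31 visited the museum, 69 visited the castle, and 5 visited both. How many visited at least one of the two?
|A∪B| = |A| + |B| - |A∩B| = 31 + 69 - 5 = 95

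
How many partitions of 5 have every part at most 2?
Let r_j(i) = number of partitions of i into parts ≤ j, for i = 0..5. r_1(i) = 1 for all i; r_j(i) = r_{j-1}(i) + r_j(i-j). Rows j = 2..2: ≤2: 1 1 2 2 3 3. r_2(5) = 3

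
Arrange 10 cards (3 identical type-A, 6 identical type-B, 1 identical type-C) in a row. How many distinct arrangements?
10! / (3! × 6! × 1!) = 840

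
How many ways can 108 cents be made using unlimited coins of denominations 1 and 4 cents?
Coefficient of x^108 in 1/(1-x^1) · 1/(1-x^4). Use j coins of 4 for j = 0..⌊108/4⌋ = 27, the rest in 1s: 27 + 1 = 28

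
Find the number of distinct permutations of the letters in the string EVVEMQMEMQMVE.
13! / (2! × 4! × 4! × 3!) = 900900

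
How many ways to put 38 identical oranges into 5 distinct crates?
C(38+5-1, 5-1) = C(42, 4) = 111930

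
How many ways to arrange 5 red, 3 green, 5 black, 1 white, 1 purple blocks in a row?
15! / (5! × 3! × 5! × 1! × 1!) = 15135120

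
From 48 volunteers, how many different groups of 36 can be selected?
C(48,36) = 48!/(36!×12!) = 69668534468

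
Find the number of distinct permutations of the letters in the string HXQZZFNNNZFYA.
13! / (1! × 1! × 3! × 1! × 1! × 1! × 3! × 2!) = 86486400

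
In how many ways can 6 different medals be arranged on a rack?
6! = 720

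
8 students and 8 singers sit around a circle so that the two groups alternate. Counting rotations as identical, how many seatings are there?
Fix one of the students: (8-1)! ways for the remaining students, × 8! ways for the singers = 5040 × 40320 = 203212800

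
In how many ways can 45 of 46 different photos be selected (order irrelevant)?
C(46,45) = 46!/(45!×1!) = 46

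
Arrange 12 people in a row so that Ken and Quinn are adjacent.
Treat as block: (12-1)! × 2! = 39916800 × 2 = 79833600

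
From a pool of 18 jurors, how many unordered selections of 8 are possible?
C(18,8) = 18!/(8!×10!) = 43758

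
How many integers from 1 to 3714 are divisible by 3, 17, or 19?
⌊3714/3⌋+⌊3714/17⌋+⌊3714/19⌋ - ⌊3714/51⌋-⌊3714/57⌋-⌊3714/323⌋ + ⌊3714/969⌋ = 1238+218+195 - 72-65-11 + 3 = 1506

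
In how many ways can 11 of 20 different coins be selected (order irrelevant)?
C(20,11) = 20!/(11!×9!) = 167960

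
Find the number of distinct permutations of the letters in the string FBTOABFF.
8! / (3! × 1! × 2! × 1! × 1!) = 3360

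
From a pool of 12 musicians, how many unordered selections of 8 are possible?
C(12,8) = 12!/(8!×4!) = 495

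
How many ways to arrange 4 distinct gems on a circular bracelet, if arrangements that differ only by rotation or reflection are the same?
(4-1)!/2 = 6/2 = 3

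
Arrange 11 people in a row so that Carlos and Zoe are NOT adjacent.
Total - adjacent = 11! - (11-1)!×2 = 39916800 - 7257600 = 32659200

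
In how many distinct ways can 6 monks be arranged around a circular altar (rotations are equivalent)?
Circular: fix one position, arrange the rest. (6-1)! = 120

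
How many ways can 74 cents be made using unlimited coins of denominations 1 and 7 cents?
Coefficient of x^74 in 1/(1-x^1) · 1/(1-x^7). Use j coins of 7 for j = 0..⌊74/7⌋ = 10, the rest in 1s: 10 + 1 = 11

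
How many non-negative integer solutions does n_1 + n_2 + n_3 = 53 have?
C(53+3-1, 3-1) = C(55, 2) = 1485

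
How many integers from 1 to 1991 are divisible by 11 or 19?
⌊1991/11⌋ + ⌊1991/19⌋ - ⌊1991/209⌋ = 181 + 104 - 9 = 276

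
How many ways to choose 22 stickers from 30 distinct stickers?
C(30,22) = 30!/(22!×8!) = 5852925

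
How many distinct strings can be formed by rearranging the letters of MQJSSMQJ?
8! / (2! × 2! × 2! × 2!) = 2520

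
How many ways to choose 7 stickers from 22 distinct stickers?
C(22,7) = 22!/(7!×15!) = 170544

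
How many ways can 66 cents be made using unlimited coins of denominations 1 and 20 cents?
Coefficient of x^66 in 1/(1-x^1) · 1/(1-x^20). Use j coins of 20 for j = 0..⌊66/20⌋ = 3, the rest in 1s: 3 + 1 = 4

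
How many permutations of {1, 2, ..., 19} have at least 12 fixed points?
Exactly j fixed points: C(19,j)·!(19-j); sum over j ≥ 12 (derangement numbers via !m = (m-1)·(!(m-1) + !(m-2)): !0..!7 = 1, 0, 1, 2, 9, 44, 265, 1854). Σ_{j=12}^{19} C(19,j)·!(19-j) = C(19,12)·!7 + C(19,13)·!6 + C(19,14)·!5 + C(19,15)·!4 + C(19,16)·!3 + C(19,17)·!2 + C(19,18)·!1 + C(19,19)·!0 = 50388·1854 + 27132·265 + 11628·44 + 3876·9 + 969·2 + 171·1 + 19·0 + 1·1 = 101157958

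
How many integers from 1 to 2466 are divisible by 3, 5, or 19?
⌊2466/3⌋+⌊2466/5⌋+⌊2466/19⌋ - ⌊2466/15⌋-⌊2466/57⌋-⌊2466/95⌋ + ⌊2466/285⌋ = 822+493+129 - 164-43-25 + 8 = 1220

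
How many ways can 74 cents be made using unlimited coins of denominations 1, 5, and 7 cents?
Coefficient of x^74 in 1/(1-x^1) · 1/(1-x^5) · 1/(1-x^7). Case on j = number of 7-cent coins (j = 0..10); remainder r = 74 - 7j is made from {1,5} in ⌊r/5⌋+1 ways. r = 74, 67, 60, 53, 46, 39, 32, 25, 18, 11, 4 → 15 + 14 + 13 + 11 + 10 + 8 + 7 + 6 + 4 + 3 + 1 = 92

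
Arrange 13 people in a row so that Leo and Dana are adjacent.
Treat as block: (13-1)! × 2! = 479001600 × 2 = 958003200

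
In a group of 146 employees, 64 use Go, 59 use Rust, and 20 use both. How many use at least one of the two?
|A∪B| = |A| + |B| - |A∩B| = 64 + 59 - 20 = 103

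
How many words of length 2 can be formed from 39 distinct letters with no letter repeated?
P(39,2) = 39!/(39-2)! = 1482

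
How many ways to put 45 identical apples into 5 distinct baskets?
C(45+5-1, 5-1) = C(49, 4) = 211876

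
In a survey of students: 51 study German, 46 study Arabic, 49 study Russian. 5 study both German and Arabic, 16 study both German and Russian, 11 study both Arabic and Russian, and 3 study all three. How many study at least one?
|A∪B∪C| = 51+46+49-5-16-11+3 = 117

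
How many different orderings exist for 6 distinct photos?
6! = 720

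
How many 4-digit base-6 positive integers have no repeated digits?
First digit: 5 choices (nonzero). Then descending: 5 × 5 × 4 × 3 = 300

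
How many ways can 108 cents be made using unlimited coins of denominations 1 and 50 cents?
Coefficient of x^108 in 1/(1-x^1) · 1/(1-x^50). Use j coins of 50 for j = 0..⌊108/50⌋ = 2, the rest in 1s: 2 + 1 = 3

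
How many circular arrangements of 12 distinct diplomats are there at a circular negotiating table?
Circular: fix one position, arrange the rest. (12-1)! = 39916800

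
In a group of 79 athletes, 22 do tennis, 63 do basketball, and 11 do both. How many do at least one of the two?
|A∪B| = |A| + |B| - |A∩B| = 22 + 63 - 11 = 74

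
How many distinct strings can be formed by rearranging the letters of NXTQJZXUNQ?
10! / (1! × 1! × 1! × 2! × 2! × 2! × 1!) = 453600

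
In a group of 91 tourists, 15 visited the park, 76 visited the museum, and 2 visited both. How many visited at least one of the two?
|A∪B| = |A| + |B| - |A∩B| = 15 + 76 - 2 = 89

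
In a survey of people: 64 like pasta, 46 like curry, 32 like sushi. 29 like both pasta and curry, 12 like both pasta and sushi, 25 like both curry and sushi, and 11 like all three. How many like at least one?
|A∪B∪C| = 64+46+32-29-12-25+11 = 87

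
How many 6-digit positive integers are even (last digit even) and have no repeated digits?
Last∈{0,2,4,6,8}. Last=0: 15120. Last nonzero: 4×8×P(8,4) = 53760. Total = 68880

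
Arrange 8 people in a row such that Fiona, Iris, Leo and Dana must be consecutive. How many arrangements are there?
Treat the 4 as one block: (8-4+1)! × 4! = 120 × 24 = 2880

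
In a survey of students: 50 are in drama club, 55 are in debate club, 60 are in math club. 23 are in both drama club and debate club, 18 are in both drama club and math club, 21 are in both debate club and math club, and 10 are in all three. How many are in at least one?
|A∪B∪C| = 50+55+60-23-18-21+10 = 113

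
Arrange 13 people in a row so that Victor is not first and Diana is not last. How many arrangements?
By inclusion-exclusion: 13! - 2×(13-1)! + (13-2)! = 6227020800 - 958003200 + 39916800 = 5308934400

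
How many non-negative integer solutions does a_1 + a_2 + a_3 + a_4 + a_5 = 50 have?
C(50+5-1, 5-1) = C(54, 4) = 316251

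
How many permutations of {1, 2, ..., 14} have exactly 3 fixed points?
Choose the 3 fixed points C(14,3) = 364, derange the rest: !11 = Σ_{j=0}^{11} (-1)^j·11!/j! = 39916800 - 39916800 + 19958400 - 6652800 + 1663200 - 332640 + 55440 - 7920 + 990 - 110 + 11 - 1 = 14684570. Product = 364 × 14684570 = 5345183480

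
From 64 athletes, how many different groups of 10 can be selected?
C(64,10) = 64!/(10!×54!) = 151473214816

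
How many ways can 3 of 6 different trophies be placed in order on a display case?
P(6,3) = 6!/(6-3)! = 120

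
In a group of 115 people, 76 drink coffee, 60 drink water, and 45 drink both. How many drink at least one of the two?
|A∪B| = |A| + |B| - |A∩B| = 76 + 60 - 45 = 91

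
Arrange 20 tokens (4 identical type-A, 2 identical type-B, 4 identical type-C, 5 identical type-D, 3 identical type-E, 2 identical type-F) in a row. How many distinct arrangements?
20! / (4! × 2! × 4! × 5! × 3! × 2!) = 1466593128000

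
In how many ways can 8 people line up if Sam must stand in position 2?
Fix one position: (8-1)! = 5040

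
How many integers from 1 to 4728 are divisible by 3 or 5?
⌊4728/3⌋ + ⌊4728/5⌋ - ⌊4728/15⌋ = 1576 + 945 - 315 = 2206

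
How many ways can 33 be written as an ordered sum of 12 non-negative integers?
C(33+12-1, 12-1) = C(44, 11) = 7669339132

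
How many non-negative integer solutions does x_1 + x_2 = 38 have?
C(38+2-1, 2-1) = C(39, 1) = 39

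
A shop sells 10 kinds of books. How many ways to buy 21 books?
C(21+10-1, 10-1) = C(30, 9) = 14307150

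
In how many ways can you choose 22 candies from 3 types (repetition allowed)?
C(22+3-1, 3-1) = C(24, 2) = 276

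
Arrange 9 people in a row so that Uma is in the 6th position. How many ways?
Fix one position: (9-1)! = 40320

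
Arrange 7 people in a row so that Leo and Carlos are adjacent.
Treat as block: (7-1)! × 2! = 720 × 2 = 1440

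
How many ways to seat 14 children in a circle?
Circular: fix one position, arrange the rest. (14-1)! = 6227020800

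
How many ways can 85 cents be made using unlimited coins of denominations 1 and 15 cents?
Coefficient of x^85 in 1/(1-x^1) · 1/(1-x^15). Use j coins of 15 for j = 0..⌊85/15⌋ = 5, the rest in 1s: 5 + 1 = 6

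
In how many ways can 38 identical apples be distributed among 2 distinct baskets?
C(38+2-1, 2-1) = C(39, 1) = 39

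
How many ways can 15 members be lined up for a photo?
15! = 1307674368000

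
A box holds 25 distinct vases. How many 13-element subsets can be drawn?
C(25,13) = 25!/(13!×12!) = 5200300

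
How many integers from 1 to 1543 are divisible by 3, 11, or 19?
⌊1543/3⌋+⌊1543/11⌋+⌊1543/19⌋ - ⌊1543/33⌋-⌊1543/57⌋-⌊1543/209⌋ + ⌊1543/627⌋ = 514+140+81 - 46-27-7 + 2 = 657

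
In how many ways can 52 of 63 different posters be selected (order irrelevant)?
C(63,52) = 63!/(52!×11!) = 615790256823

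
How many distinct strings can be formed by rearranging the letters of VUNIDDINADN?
11! / (2! × 3! × 1! × 1! × 3! × 1!) = 554400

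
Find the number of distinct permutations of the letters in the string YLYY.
4! / (3! × 1!) = 4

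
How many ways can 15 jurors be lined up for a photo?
15! = 1307674368000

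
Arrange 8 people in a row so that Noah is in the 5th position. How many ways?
Fix one position: (8-1)! = 5040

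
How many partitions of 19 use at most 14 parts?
By conjugation, equals partitions of 19 into parts ≤ 14. Let r_j(i) = number of partitions of i into parts ≤ j, for i = 0..19. r_1(i) = 1 for all i; r_j(i) = r_{j-1}(i) + r_j(i-j). Rows j = 2..14: ≤2: 1 1 2 2 3 3 4 4 5 5 6 6 7 7 8 8 9 9 10 10; ≤3: 1 1 2 3 4 5 7 8 10 12 14 16 19 21 24 27 30 33 37 40; ≤4: 1 1 2 3 5 6 9 11 15 18 23 27 34 39 47 54 64 72 84 94; ≤5: 1 1 2 3 5 7 10 13 18 23 30 37 47 57 70 84 101 119 141 164; ≤6: 1 1 2 3 5 7 11 14 20 26 35 44 58 71 90 110 136 163 199 235; ≤7: 1 1 2 3 5 7 11 15 21 28 38 49 65 82 105 131 164 201 248 300; ≤8: 1 1 2 3 5 7 11 15 22 29 40 52 70 89 116 146 186 230 288 352; ≤9: 1 1 2 3 5 7 11 15 22 30 41 54 73 94 123 157 201 252 318 393; ≤10: 1 1 2 3 5 7 11 15 22 30 42 55 75 97 128 164 212 267 340 423; ≤11: 1 1 2 3 5 7 11 15 22 30 42 56 76 99 131 169 219 278 355 445; ≤12: 1 1 2 3 5 7 11 15 22 30 42 56 77 100 133 172 224 285 366 460; ≤13: 1 1 2 3 5 7 11 15 22 30 42 56 77 101 134 174 227 290 373 471; ≤14: 1 1 2 3 5 7 11 15 22 30 42 56 77 101 135 175 229 293 378 478. r_14(19) = 478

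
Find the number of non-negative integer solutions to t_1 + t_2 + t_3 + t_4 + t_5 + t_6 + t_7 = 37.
C(37+7-1, 7-1) = C(43, 6) = 6096454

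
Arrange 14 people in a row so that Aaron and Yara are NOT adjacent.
Total - adjacent = 14! - (14-1)!×2 = 87178291200 - 12454041600 = 74724249600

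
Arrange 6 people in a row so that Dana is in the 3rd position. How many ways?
Fix one position: (6-1)! = 120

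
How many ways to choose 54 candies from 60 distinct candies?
C(60,54) = 60!/(54!×6!) = 50063860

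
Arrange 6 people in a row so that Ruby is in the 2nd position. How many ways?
Fix one position: (6-1)! = 120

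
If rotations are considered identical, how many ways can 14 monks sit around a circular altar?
Circular: fix one position, arrange the rest. (14-1)! = 6227020800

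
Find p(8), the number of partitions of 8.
Pentagonal recurrence p(n) = p(n-1) + p(n-2) - p(n-5) - p(n-7) + p(n-12) + p(n-15) - ... gives p(0..7) = 1, 1, 2, 3, 5, 7, 11, 15. p(8) = p(7) + p(6) - p(3) - p(1) = 15 + 11 - 3 - 1 = 22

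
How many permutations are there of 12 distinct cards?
12! = 479001600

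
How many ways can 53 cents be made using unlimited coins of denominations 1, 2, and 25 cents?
Coefficient of x^53 in 1/(1-x^1) · 1/(1-x^2) · 1/(1-x^25). Case on j = number of 25-cent coins (j = 0..2); remainder r = 53 - 25j is made from {1,2} in ⌊r/2⌋+1 ways. r = 53, 28, 3 → 27 + 15 + 2 = 44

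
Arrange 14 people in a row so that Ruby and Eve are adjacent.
Treat as block: (14-1)! × 2! = 6227020800 × 2 = 12454041600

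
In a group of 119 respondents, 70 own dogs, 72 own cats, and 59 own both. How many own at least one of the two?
|A∪B| = |A| + |B| - |A∩B| = 70 + 72 - 59 = 83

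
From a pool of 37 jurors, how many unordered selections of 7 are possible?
C(37,7) = 37!/(7!×30!) = 10295472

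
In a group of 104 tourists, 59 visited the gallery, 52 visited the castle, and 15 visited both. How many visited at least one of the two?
|A∪B| = |A| + |B| - |A∩B| = 59 + 52 - 15 = 96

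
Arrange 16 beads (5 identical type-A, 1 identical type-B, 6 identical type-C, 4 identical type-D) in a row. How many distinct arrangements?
16! / (5! × 1! × 6! × 4!) = 10090080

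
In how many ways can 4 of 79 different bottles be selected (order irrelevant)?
C(79,4) = 79!/(4!×75!) = 1502501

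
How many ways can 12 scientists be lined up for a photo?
12! = 479001600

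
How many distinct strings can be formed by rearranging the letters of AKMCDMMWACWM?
12! / (1! × 1! × 4! × 2! × 2! × 2!) = 2494800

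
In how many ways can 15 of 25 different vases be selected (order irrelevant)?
C(25,15) = 25!/(15!×10!) = 3268760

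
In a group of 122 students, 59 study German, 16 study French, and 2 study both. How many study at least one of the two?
|A∪B| = |A| + |B| - |A∩B| = 59 + 16 - 2 = 73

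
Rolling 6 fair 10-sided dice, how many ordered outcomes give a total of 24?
Coefficient of x^24 in (x + x² + ... + x^10)^6. By inclusion-exclusion on dice exceeding 10: Σ_j (-1)^j C(6,j)·C(24-1-10j, 5) = C(6,0)·C(23,5) - C(6,1)·C(13,5) = 1·33649 - 6·1287 = 25927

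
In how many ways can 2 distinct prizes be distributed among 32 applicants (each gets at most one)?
P(32,2) = 32!/(32-2)! = 992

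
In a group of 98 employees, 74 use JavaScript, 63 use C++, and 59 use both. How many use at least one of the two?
|A∪B| = |A| + |B| - |A∩B| = 74 + 63 - 59 = 78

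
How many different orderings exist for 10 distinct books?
10! = 3628800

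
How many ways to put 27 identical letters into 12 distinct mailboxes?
C(27+12-1, 12-1) = C(38, 11) = 1203322288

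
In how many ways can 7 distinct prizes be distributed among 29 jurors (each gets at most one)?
P(29,7) = 29!/(29-7)! = 7866331200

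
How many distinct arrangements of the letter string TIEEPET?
7! / (1! × 2! × 1! × 3!) = 420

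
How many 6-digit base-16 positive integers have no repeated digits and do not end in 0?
Last digit: 15 nonzero choices. First digit: 14 (nonzero, ≠last). Middle 4: P(14,4) = 24024. Total = 5045040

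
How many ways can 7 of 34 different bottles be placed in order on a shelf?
P(34,7) = 34!/(34-7)! = 27113264640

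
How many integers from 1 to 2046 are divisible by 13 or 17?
⌊2046/13⌋ + ⌊2046/17⌋ - ⌊2046/221⌋ = 157 + 120 - 9 = 268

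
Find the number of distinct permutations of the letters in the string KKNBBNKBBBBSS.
13! / (2! × 3! × 2! × 6!) = 360360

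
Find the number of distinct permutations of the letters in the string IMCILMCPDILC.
12! / (3! × 3! × 1! × 2! × 2! × 1!) = 3326400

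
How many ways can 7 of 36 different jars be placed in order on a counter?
P(36,7) = 36!/(36-7)! = 42072307200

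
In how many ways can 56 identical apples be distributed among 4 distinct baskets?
C(56+4-1, 4-1) = C(59, 3) = 32509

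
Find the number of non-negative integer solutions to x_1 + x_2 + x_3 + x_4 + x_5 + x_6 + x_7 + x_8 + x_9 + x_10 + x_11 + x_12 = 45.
C(45+12-1, 12-1) = C(56, 11) = 148902215280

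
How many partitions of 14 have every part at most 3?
Let r_j(i) = number of partitions of i into parts ≤ j, for i = 0..14. r_1(i) = 1 for all i; r_j(i) = r_{j-1}(i) + r_j(i-j). Rows j = 2..3: ≤2: 1 1 2 2 3 3 4 4 5 5 6 6 7 7 8; ≤3: 1 1 2 3 4 5 7 8 10 12 14 16 19 21 24. r_3(14) = 24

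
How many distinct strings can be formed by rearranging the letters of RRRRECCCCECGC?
13! / (1! × 6! × 4! × 2!) = 180180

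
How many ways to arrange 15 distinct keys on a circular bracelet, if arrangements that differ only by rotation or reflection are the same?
(15-1)!/2 = 87178291200/2 = 43589145600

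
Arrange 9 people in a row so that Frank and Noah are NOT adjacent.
Total - adjacent = 9! - (9-1)!×2 = 362880 - 80640 = 282240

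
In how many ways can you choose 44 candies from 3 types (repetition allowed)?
C(44+3-1, 3-1) = C(46, 2) = 1035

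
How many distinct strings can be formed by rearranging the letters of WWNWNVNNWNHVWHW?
15! / (5! × 2! × 2! × 6!) = 3783780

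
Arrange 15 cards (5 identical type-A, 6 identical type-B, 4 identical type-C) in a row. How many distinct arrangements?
15! / (5! × 6! × 4!) = 630630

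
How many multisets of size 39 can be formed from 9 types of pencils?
C(39+9-1, 9-1) = C(47, 8) = 314457495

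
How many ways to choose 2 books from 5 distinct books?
C(5,2) = 5!/(2!×3!) = 10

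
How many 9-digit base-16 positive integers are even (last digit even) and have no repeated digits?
Last∈{0,2,4,6,8,10,12,14}. Last=0: 259459200. Last nonzero: 7×14×P(14,7) = 1695133440. Total = 1954592640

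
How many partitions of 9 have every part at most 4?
Let r_j(i) = number of partitions of i into parts ≤ j, for i = 0..9. r_1(i) = 1 for all i; r_j(i) = r_{j-1}(i) + r_j(i-j). Rows j = 2..4: ≤2: 1 1 2 2 3 3 4 4 5 5; ≤3: 1 1 2 3 4 5 7 8 10 12; ≤4: 1 1 2 3 5 6 9 11 15 18. r_4(9) = 18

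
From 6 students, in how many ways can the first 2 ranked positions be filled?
P(6,2) = 6!/(6-2)! = 30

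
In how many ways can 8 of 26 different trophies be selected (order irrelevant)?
C(26,8) = 26!/(8!×18!) = 1562275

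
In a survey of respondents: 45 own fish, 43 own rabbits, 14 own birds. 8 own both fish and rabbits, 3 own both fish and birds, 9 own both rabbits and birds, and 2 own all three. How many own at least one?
|A∪B∪C| = 45+43+14-8-3-9+2 = 84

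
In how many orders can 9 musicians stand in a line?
9! = 362880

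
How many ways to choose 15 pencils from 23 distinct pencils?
C(23,15) = 23!/(15!×8!) = 490314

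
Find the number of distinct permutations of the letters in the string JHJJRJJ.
7! / (1! × 5! × 1!) = 42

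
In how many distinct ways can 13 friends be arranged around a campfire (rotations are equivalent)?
Circular: fix one position, arrange the rest. (13-1)! = 479001600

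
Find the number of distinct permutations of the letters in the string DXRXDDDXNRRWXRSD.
16! / (1! × 1! × 1! × 4! × 5! × 4!) = 302702400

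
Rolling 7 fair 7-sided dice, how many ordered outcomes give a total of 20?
Coefficient of x^20 in (x + x² + ... + x^7)^7. By inclusion-exclusion on dice exceeding 7: Σ_j (-1)^j C(7,j)·C(20-1-7j, 6) = C(7,0)·C(19,6) - C(7,1)·C(12,6) = 1·27132 - 7·924 = 20664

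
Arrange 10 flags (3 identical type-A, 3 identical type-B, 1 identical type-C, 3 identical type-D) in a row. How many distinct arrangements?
10! / (3! × 3! × 1! × 3!) = 16800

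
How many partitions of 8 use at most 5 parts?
By conjugation, equals partitions of 8 into parts ≤ 5. Let r_j(i) = number of partitions of i into parts ≤ j, for i = 0..8. r_1(i) = 1 for all i; r_j(i) = r_{j-1}(i) + r_j(i-j). Rows j = 2..5: ≤2: 1 1 2 2 3 3 4 4 5; ≤3: 1 1 2 3 4 5 7 8 10; ≤4: 1 1 2 3 5 6 9 11 15; ≤5: 1 1 2 3 5 7 10 13 18. r_5(8) = 18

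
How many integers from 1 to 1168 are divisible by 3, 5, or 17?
⌊1168/3⌋+⌊1168/5⌋+⌊1168/17⌋ - ⌊1168/15⌋-⌊1168/51⌋-⌊1168/85⌋ + ⌊1168/255⌋ = 389+233+68 - 77-22-13 + 4 = 582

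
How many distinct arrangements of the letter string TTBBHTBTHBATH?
13! / (4! × 3! × 5! × 1!) = 360360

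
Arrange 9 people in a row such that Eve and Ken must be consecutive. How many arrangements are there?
Treat the 2 as one block: (9-2+1)! × 2! = 40320 × 2 = 80640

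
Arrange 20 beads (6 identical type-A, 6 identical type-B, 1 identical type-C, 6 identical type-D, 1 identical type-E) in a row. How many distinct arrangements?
20! / (6! × 6! × 1! × 6! × 1!) = 6518191680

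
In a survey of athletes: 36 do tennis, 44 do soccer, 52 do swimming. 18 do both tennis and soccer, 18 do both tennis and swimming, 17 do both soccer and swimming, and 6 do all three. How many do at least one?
|A∪B∪C| = 36+44+52-18-18-17+6 = 85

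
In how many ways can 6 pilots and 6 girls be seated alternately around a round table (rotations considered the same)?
Fix one of the pilots: (6-1)! ways for the remaining pilots, × 6! ways for the girls = 120 × 720 = 86400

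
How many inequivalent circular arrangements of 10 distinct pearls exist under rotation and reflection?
(10-1)!/2 = 362880/2 = 181440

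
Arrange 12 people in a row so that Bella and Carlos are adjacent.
Treat as block: (12-1)! × 2! = 39916800 × 2 = 79833600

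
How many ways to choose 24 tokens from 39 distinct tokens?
C(39,24) = 39!/(24!×15!) = 25140840660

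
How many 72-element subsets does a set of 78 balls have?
C(78,72) = 78!/(72!×6!) = 256851595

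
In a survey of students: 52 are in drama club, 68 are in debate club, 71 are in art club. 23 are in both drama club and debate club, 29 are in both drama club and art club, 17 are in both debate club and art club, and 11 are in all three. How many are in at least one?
|A∪B∪C| = 52+68+71-23-29-17+11 = 133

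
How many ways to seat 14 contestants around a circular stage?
Circular: fix one position, arrange the rest. (14-1)! = 6227020800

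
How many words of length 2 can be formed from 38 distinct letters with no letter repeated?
P(38,2) = 38!/(38-2)! = 1406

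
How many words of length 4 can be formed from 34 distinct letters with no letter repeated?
P(34,4) = 34!/(34-4)! = 1113024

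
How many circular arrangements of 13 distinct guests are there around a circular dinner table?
Circular: fix one position, arrange the rest. (13-1)! = 479001600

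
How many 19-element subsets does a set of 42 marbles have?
C(42,19) = 42!/(19!×23!) = 446775310800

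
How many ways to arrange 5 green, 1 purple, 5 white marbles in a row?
11! / (5! × 1! × 5!) = 2772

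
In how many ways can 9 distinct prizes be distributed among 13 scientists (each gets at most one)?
P(13,9) = 13!/(13-9)! = 259459200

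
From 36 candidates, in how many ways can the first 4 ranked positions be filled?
P(36,4) = 36!/(36-4)! = 1413720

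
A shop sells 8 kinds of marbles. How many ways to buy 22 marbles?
C(22+8-1, 8-1) = C(29, 7) = 1560780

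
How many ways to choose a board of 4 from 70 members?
C(70,4) = 70!/(4!×66!) = 916895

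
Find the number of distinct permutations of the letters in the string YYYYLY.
6! / (1! × 5!) = 6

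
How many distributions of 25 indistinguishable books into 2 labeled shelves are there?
C(25+2-1, 2-1) = C(26, 1) = 26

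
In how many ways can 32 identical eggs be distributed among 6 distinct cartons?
C(32+6-1, 6-1) = C(37, 5) = 435897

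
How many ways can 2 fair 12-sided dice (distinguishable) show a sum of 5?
Coefficient of x^5 in (x + x² + ... + x^12)^2. By inclusion-exclusion on dice exceeding 12: Σ_j (-1)^j C(2,j)·C(5-1-12j, 1) = C(2,0)·C(4,1) = 1·4 = 4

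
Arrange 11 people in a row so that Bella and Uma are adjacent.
Treat as block: (11-1)! × 2! = 3628800 × 2 = 7257600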